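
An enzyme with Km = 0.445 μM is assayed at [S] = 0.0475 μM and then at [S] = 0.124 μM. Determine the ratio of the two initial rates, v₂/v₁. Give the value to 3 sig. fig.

2.26

The fractional saturations are [S]/(Km+[S]) = 0.0475/0.4925 = 0.09645 and 0.124/0.5690 = 0.2179.
v₂/v₁ is just their ratio: 0.2179/0.09645 = 2.26.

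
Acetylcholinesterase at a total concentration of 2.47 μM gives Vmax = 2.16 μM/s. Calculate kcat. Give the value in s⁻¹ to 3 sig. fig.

kcat = Vmax/[E]total = 2.16 μM/s / 2.47 μM = 0.874 s⁻¹.

0.874 s⁻¹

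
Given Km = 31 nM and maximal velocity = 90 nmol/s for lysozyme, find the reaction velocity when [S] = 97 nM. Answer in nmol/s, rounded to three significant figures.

68.2 nmol/s

[S]/(Km+[S]) = 97/128.0 = 0.7578, the fractional saturation.
v = 0.7578 × Vmax = 0.7578 × 90 = 68.2 nmol/s.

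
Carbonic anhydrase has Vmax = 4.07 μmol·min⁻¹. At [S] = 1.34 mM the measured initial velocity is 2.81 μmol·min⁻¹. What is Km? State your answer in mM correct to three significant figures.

0.601 mM

From v = Vmax[S]/(Km+[S]), Km = [S](Vmax − v)/v.
Km = 1.34 × (4.07 − 2.81) / 2.81 = 1.688/2.81 = 0.601 mM.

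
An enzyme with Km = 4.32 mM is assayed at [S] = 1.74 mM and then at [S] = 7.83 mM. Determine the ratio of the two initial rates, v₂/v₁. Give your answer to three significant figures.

2.24

Since Vmax cancels, v₂/v₁ = [S]₂(Km+[S]₁) / [S]₁(Km+[S]₂).
= 7.83×(4.32+1.74) / (1.74×(4.32+7.83)) = 47.45/21.14 = 2.24.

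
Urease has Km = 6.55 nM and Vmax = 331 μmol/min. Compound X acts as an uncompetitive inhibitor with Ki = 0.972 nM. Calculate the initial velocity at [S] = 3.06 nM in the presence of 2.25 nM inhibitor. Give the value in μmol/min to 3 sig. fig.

60.7 μmol/min

With α = 1 + [I]/Ki = 1 + 2.25/0.972 = 3.315, the uncompetitive rate law is v = (Vmax/α)·[S] / (Km/α + [S]).
v = (331/3.315)×3.06 / (6.55/3.315 + 3.06) = 305.6/5.036 = 60.7 μmol/min.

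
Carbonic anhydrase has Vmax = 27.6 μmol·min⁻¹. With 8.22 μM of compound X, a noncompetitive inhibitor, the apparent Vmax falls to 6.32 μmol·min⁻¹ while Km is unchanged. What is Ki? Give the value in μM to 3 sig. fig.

2.44 μM

Noncompetitive: Vmax,app = Vmax/α with α = 1 + [I]/Ki.
α = Vmax/Vmax,app = 27.6/6.32 = 4.367.
Ki = [I]/(α − 1) = 8.22/3.367 = 2.44 μM.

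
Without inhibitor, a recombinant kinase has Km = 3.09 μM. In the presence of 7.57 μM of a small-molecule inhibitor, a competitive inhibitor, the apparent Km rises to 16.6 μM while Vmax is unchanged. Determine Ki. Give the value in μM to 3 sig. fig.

Competitive: Km,app = α·Km with α = 1 + [I]/Ki.
α = Km,app/Km = 16.6/3.09 = 5.372.
Ki = [I]/(α − 1) = 7.57/4.372 = 1.73 μM.

1.73 μM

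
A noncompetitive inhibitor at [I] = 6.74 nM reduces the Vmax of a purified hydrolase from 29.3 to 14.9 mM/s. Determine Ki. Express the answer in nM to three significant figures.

6.97 nM

Noncompetitive: Vmax,app = Vmax/α with α = 1 + [I]/Ki.
α = Vmax/Vmax,app = 29.3/14.9 = 1.966.
Since α = 1 + [I]/Ki, [I]/Ki = 1.966 − 1 = 0.9664 and Ki = 6.74/0.9664 = 6.97 nM.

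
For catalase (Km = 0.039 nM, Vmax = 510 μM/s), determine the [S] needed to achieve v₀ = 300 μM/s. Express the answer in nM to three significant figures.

0.0557 nM

The required fractional saturation is v/Vmax = 300/510 = 0.5882.
Then [S]/(Km+[S]) = 0.5882 ⇒ [S] = 0.039 × 0.5882/(1 − 0.5882) = 0.0557 nM.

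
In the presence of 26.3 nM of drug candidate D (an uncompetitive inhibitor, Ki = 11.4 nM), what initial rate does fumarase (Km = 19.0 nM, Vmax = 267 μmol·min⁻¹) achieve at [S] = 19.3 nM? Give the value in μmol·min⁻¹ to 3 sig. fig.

62.2 μmol·min⁻¹

α = 1 + [I]/Ki = 1 + 26.3/11.4 = 3.307.
For an uncompetitive inhibitor, both parameters are divided by α, giving Vmax/α and Km/α: Km,app = 5.75 nM, Vmax,app = 80.7 μmol·min⁻¹.
v = Vmax,app·[S]/(Km,app + [S]) = 80.7 × 19.3/(5.75 + 19.3) = 62.2 μmol·min⁻¹.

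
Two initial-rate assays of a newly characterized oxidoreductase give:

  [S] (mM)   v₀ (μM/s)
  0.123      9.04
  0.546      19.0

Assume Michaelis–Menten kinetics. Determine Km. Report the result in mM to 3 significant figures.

In reciprocal form, 1/v = (Km/Vmax)·(1/[S]) + 1/Vmax. The two points give (1/[S], 1/v) = (8.130, 0.1106) and (1.832, 0.05263).
Slope = (0.1106 − 0.05263)/(8.130 − 1.832) = 0.009207; intercept = 0.1106 − 0.009207×8.130 = 0.03577.
Vmax = 1/intercept = 28.0 μM/s; Km = slope × Vmax = 0.009207 × 28.0 = 0.257 mM.

0.257 mM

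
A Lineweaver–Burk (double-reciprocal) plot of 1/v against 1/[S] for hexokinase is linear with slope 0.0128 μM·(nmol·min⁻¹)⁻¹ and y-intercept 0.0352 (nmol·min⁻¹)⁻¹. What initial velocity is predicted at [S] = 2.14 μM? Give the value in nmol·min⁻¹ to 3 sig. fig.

24.3 nmol·min⁻¹

The y-intercept is 1/Vmax, so Vmax = 1/0.0352 = 28.4 nmol·min⁻¹.
The slope is Km/Vmax, so Km = 0.0128 × 28.4 = 0.364 μM.
Then v = 28.4 × 2.14/(0.364 + 2.14) = 24.3 nmol·min⁻¹.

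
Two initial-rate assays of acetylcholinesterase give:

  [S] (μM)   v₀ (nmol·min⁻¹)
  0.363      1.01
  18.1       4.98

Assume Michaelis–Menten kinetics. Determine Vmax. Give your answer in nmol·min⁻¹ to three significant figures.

5.42 nmol·min⁻¹

In reciprocal form, 1/v = (Km/Vmax)·(1/[S]) + 1/Vmax. The two points give (1/[S], 1/v) = (2.755, 0.9901) and (0.05525, 0.2008).
Slope = (0.9901 − 0.2008)/(2.755 − 0.05525) = 0.2924; intercept = 0.9901 − 0.2924×2.755 = 0.1846.
Vmax = 1/intercept = 5.42 nmol·min⁻¹; Km = slope × Vmax = 0.2924 × 5.42 = 1.58 μM.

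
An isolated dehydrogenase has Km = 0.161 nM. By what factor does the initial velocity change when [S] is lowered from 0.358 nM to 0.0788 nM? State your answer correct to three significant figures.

The fractional saturations are [S]/(Km+[S]) = 0.358/0.5190 = 0.6898 and 0.0788/0.2398 = 0.3286.
v₂/v₁ is just their ratio: 0.3286/0.6898 = 0.476.

0.476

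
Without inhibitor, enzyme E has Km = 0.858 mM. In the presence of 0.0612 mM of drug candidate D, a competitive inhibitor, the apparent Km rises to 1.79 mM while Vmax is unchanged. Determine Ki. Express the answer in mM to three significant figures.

0.0563 mM

Competitive: Km,app = α·Km with α = 1 + [I]/Ki.
α = Km,app/Km = 1.79/0.858 = 2.086.
Ki = [I]/(α − 1) = 0.0612/1.086 = 0.0563 mM.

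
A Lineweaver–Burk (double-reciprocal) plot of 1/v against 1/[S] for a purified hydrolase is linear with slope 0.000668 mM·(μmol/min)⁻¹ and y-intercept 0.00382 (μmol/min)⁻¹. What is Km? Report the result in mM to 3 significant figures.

0.175 mM

y-intercept = 1/Vmax ⇒ Vmax = 262 μmol/min; slope = Km/Vmax ⇒ Km = slope × Vmax.
Km = 0.000668 × 262 = 0.175 mM.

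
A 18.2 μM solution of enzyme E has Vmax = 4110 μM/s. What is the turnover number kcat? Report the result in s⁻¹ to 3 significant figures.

kcat = Vmax/[E]total = 4110 μM/s / 18.2 μM = 226 s⁻¹.

226 s⁻¹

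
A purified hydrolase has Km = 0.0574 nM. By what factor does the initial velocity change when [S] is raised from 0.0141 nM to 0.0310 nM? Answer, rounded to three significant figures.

1.78

Since Vmax cancels, v₂/v₁ = [S]₂(Km+[S]₁) / [S]₁(Km+[S]₂).
= 0.0310×(0.0574+0.0141) / (0.0141×(0.0574+0.0310)) = 0.002216/0.001246 = 1.78.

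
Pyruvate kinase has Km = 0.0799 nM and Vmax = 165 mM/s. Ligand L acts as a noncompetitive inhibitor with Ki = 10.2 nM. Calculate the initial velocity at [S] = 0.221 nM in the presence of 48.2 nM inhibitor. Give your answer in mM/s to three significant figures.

21.2 mM/s

α = 1 + [I]/Ki = 1 + 48.2/10.2 = 5.725.
For a noncompetitive inhibitor, Vmax is reduced to Vmax/α while Km is unchanged: Km,app = 0.0799 nM, Vmax,app = 28.8 mM/s.
v = Vmax,app·[S]/(Km,app + [S]) = 28.8 × 0.221/(0.0799 + 0.221) = 21.2 mM/s.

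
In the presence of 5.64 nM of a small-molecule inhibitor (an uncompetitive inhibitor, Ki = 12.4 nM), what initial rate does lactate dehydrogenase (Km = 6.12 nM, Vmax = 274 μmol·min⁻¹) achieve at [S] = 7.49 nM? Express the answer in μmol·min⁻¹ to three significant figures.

121 μmol·min⁻¹

With α = 1 + [I]/Ki = 1 + 5.64/12.4 = 1.455, the uncompetitive rate law is v = (Vmax/α)·[S] / (Km/α + [S]).
v = (274/1.455)×7.49 / (6.12/1.455 + 7.49) = 1411/11.70 = 121 μmol·min⁻¹.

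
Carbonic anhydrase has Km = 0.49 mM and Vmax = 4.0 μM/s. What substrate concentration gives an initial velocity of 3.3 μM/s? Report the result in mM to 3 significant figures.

The required fractional saturation is v/Vmax = 3.3/4.0 = 0.8250.
Then [S]/(Km+[S]) = 0.8250 ⇒ [S] = 0.49 × 0.8250/(1 − 0.8250) = 2.31 mM.

2.31 mM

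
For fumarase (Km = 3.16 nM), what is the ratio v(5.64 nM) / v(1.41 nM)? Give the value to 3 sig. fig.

The fractional saturations are [S]/(Km+[S]) = 1.41/4.570 = 0.3085 and 5.64/8.800 = 0.6409.
v₂/v₁ is just their ratio: 0.6409/0.3085 = 2.08.

2.08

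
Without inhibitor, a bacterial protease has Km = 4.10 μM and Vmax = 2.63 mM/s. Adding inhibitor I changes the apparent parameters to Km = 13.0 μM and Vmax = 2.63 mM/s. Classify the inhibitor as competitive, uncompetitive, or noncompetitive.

Km increases (4.10 → 13.0 μM) while Vmax is unchanged — the hallmark of competitive inhibition.

competitive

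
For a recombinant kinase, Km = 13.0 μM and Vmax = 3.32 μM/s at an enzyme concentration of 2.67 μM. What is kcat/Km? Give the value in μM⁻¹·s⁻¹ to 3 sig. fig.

0.0956 μM⁻¹·s⁻¹

kcat = Vmax/[E]total = 3.32/2.67 = 1.24 s⁻¹.
kcat/Km = 1.24/13.0 = 0.0956 μM⁻¹·s⁻¹.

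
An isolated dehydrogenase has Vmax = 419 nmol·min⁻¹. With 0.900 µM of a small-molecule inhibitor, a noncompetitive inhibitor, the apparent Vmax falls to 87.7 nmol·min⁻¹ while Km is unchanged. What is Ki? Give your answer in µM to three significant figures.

0.238 µM

Noncompetitive: Vmax,app = Vmax/α with α = 1 + [I]/Ki.
α = Vmax/Vmax,app = 419/87.7 = 4.778.
Since α = 1 + [I]/Ki, [I]/Ki = 4.778 − 1 = 3.778 and Ki = 0.900/3.778 = 0.238 µM.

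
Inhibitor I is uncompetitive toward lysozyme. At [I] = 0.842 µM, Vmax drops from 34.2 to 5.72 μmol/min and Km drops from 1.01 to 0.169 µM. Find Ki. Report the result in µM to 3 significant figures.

Uncompetitive: Vmax,app = Vmax/α (and Km,app = Km/α) with α = 1 + [I]/Ki.
α = Vmax/Vmax,app = 34.2/5.72 = 5.979.
Since α = 1 + [I]/Ki, [I]/Ki = 5.979 − 1 = 4.979 and Ki = 0.842/4.979 = 0.169 µM.

0.169 µM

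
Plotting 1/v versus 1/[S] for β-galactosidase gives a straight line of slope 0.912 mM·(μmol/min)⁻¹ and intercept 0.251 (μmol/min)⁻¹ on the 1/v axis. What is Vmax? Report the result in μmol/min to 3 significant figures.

The y-intercept of a Lineweaver–Burk plot equals 1/Vmax, so Vmax = 1/0.251 = 3.98 μmol/min.

3.98 μmol/min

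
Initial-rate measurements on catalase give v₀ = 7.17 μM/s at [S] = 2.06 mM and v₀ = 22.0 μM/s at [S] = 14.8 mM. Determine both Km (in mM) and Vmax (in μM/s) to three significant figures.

From v = Vmax[S]/(Km+[S]), each point gives Vmax = v(Km+[S])/[S].
Equating: 7.17(Km+2.06)/2.06 = 22.0(Km+14.8)/14.8.
3.481·Km + 7.17 = 1.486·Km + 22.0, so (3.481 − 1.486)·Km = 22.0 − 7.17.
Km = 14.83/1.994 = 7.44 mM; then Vmax = 7.17(7.44+2.06)/2.06 = 33.1 μM/s.

Km = 7.44 mM; Vmax = 33.1 μM/s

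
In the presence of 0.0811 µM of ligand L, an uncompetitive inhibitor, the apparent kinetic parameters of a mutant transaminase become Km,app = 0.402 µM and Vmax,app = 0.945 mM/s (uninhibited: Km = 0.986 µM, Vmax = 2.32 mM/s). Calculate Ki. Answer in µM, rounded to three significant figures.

Uncompetitive: Vmax,app = Vmax/α (and Km,app = Km/α) with α = 1 + [I]/Ki.
α = Vmax/Vmax,app = 2.32/0.945 = 2.455.
Ki = [I]/(α − 1) = 0.0811/1.455 = 0.0557 µM.

0.0557 µM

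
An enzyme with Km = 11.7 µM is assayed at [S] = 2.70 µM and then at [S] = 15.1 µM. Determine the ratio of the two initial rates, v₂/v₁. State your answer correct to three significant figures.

3.00

The fractional saturations are [S]/(Km+[S]) = 2.70/14.40 = 0.1875 and 15.1/26.80 = 0.5634.
v₂/v₁ is just their ratio: 0.5634/0.1875 = 3.00.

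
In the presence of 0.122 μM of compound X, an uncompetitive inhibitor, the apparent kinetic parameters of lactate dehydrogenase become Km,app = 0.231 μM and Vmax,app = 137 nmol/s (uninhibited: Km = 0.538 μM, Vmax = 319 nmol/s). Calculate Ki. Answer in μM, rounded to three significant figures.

Uncompetitive: Vmax,app = Vmax/α (and Km,app = Km/α) with α = 1 + [I]/Ki.
α = Vmax/Vmax,app = 319/137 = 2.328.
Ki = [I]/(α − 1) = 0.122/1.328 = 0.0918 μM.

0.0918 μM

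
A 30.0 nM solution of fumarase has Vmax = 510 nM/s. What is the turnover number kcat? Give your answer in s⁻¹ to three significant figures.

kcat = Vmax/[E]total = 510 nM/s / 30.0 nM = 17.0 s⁻¹.

17.0 s⁻¹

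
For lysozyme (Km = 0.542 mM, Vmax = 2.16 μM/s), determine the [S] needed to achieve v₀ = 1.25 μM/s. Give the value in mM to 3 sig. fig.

0.745 mM

Rearranging v = Vmax[S]/(Km+[S]) gives [S] = Km·v/(Vmax − v).
[S] = 0.542 × 1.25 / (2.16 − 1.25) = 0.6775/0.9100 = 0.745 mM.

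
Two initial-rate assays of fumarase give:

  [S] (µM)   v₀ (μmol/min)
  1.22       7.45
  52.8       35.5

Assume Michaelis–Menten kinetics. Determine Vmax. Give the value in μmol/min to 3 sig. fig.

From v = Vmax[S]/(Km+[S]), each point gives Vmax = v(Km+[S])/[S].
Equating: 7.45(Km+1.22)/1.22 = 35.5(Km+52.8)/52.8.
6.107·Km + 7.45 = 0.6723·Km + 35.5, so (6.107 − 0.6723)·Km = 35.5 − 7.45.
Km = 28.05/5.434 = 5.16 µM; then Vmax = 7.45(5.16+1.22)/1.22 = 39.0 μmol/min.

39.0 μmol/min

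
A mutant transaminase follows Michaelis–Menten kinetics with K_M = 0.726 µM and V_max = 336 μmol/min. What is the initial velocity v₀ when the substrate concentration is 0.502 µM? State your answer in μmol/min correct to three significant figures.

137 μmol/min

v = Vmax·[S]/(Km + [S]) = 336 × 0.502 / (0.726 + 0.502)
  = 168.7 / 1.228 = 137 μmol/min.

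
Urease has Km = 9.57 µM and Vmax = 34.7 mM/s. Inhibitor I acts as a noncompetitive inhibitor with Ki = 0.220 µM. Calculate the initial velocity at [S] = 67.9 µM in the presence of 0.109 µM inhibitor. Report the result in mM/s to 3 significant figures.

With α = 1 + [I]/Ki = 1 + 0.109/0.220 = 1.495, the noncompetitive rate law is v = (Vmax/α)·[S] / (Km + [S]).
v = (34.7/1.495)×67.9 / (9.57 + 67.9) = 1576/77.47 = 20.3 mM/s.

20.3 mM/s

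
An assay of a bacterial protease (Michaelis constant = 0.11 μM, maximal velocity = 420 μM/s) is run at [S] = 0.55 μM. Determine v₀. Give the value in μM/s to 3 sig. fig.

350 μM/s

v = Vmax·[S]/(Km + [S]) = 420 × 0.55 / (0.11 + 0.55)
  = 231.0 / 0.6600 = 350 μM/s.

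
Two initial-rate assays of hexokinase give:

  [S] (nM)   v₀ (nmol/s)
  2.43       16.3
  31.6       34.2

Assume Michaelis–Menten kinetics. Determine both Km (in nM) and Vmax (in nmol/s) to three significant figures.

Km = 3.18 nM; Vmax = 37.6 nmol/s

In reciprocal form, 1/v = (Km/Vmax)·(1/[S]) + 1/Vmax. The two points give (1/[S], 1/v) = (0.4115, 0.06135) and (0.03165, 0.02924).
Slope = (0.06135 − 0.02924)/(0.4115 − 0.03165) = 0.08453; intercept = 0.06135 − 0.08453×0.4115 = 0.02656.
Vmax = 1/intercept = 37.6 nmol/s; Km = slope × Vmax = 0.08453 × 37.6 = 3.18 nM.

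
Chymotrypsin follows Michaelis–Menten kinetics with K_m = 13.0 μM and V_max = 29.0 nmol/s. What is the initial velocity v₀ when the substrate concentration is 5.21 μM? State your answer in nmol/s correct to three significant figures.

[S]/(Km+[S]) = 5.21/18.21 = 0.2861, the fractional saturation.
v = 0.2861 × Vmax = 0.2861 × 29.0 = 8.30 nmol/s.

8.30 nmol/s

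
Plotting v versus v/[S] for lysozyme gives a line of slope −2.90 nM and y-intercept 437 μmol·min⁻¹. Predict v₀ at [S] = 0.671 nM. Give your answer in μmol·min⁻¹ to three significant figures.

In the Eadie–Hofstee form v = Vmax − Km·(v/[S]), the slope is −Km and the intercept is Vmax, so Km = 2.90 nM and Vmax = 437 μmol·min⁻¹.
v = 437 × 0.671/(2.90 + 0.671) = 82.1 μmol·min⁻¹.

82.1 μmol·min⁻¹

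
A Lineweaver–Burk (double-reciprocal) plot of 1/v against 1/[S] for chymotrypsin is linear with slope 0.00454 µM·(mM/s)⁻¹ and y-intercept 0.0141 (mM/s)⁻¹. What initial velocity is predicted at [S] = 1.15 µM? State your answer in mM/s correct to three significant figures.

55.4 mM/s

The y-intercept is 1/Vmax, so Vmax = 1/0.0141 = 70.9 mM/s.
The slope is Km/Vmax, so Km = 0.00454 × 70.9 = 0.322 µM.
Then v = 70.9 × 1.15/(0.322 + 1.15) = 55.4 mM/s.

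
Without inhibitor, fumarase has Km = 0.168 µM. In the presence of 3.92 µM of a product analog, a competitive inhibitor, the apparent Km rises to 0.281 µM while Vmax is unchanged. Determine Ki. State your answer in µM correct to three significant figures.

Competitive: Km,app = α·Km with α = 1 + [I]/Ki.
α = Km,app/Km = 0.281/0.168 = 1.673.
Since α = 1 + [I]/Ki, [I]/Ki = 1.673 − 1 = 0.6726 and Ki = 3.92/0.6726 = 5.83 µM.

5.83 µM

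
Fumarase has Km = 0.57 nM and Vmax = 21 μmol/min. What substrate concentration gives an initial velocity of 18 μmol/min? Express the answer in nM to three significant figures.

Rearranging v = Vmax[S]/(Km+[S]) gives [S] = Km·v/(Vmax − v).
[S] = 0.57 × 18 / (21 − 18) = 10.26/3.000 = 3.42 nM.

3.42 nM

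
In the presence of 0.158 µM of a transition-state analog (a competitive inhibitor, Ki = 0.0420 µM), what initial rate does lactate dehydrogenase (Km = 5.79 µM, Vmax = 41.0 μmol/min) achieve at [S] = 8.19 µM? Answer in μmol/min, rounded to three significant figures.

With α = 1 + [I]/Ki = 1 + 0.158/0.0420 = 4.762, the competitive rate law is v = Vmax[S] / (αKm + [S]).
v = 41.0×8.19 / (4.762×5.79 + 8.19) = 335.8/35.76 = 9.39 μmol/min.

9.39 μmol/min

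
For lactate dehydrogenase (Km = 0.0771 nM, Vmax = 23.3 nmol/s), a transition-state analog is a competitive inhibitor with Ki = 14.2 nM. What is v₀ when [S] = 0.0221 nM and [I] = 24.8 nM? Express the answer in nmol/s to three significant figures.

α = 1 + [I]/Ki = 1 + 24.8/14.2 = 2.746.
For a competitive inhibitor, Vmax is unchanged and the apparent Km becomes α·Km: Km,app = 0.212 nM, Vmax,app = 23.3 nmol/s.
v = Vmax,app·[S]/(Km,app + [S]) = 23.3 × 0.0221/(0.212 + 0.0221) = 2.20 nmol/s.

2.20 nmol/s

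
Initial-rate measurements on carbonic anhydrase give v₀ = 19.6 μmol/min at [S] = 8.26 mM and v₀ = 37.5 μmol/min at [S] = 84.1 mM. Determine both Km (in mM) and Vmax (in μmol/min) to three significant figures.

From v = Vmax[S]/(Km+[S]), each point gives Vmax = v(Km+[S])/[S].
Equating: 19.6(Km+8.26)/8.26 = 37.5(Km+84.1)/84.1.
2.373·Km + 19.6 = 0.4459·Km + 37.5, so (2.373 − 0.4459)·Km = 37.5 − 19.6.
Km = 17.90/1.927 = 9.29 mM; then Vmax = 19.6(9.29+8.26)/8.26 = 41.6 μmol/min.

Km = 9.29 mM; Vmax = 41.6 μmol/min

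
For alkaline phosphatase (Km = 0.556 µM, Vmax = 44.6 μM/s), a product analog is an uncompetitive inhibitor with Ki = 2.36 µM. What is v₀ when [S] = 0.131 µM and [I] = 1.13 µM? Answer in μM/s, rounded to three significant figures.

7.79 μM/s

α = 1 + [I]/Ki = 1 + 1.13/2.36 = 1.479.
For an uncompetitive inhibitor, both parameters are divided by α, giving Vmax/α and Km/α: Km,app = 0.376 µM, Vmax,app = 30.2 μM/s.
v = Vmax,app·[S]/(Km,app + [S]) = 30.2 × 0.131/(0.376 + 0.131) = 7.79 μM/s.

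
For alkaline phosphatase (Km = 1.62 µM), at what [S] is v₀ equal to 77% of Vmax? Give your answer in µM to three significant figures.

v/Vmax = [S]/(Km+[S]) = 0.77, so [S] = Km·0.77/(1 − 0.77) = 1.62 × 3.348.
[S] = 5.42 µM.

5.42 µM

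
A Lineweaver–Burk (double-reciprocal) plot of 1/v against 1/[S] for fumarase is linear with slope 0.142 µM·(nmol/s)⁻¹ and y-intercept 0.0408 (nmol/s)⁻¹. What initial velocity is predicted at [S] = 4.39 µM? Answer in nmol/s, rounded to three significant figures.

13.7 nmol/s

The y-intercept is 1/Vmax, so Vmax = 1/0.0408 = 24.5 nmol/s.
The slope is Km/Vmax, so Km = 0.142 × 24.5 = 3.48 µM.
Then v = 24.5 × 4.39/(3.48 + 4.39) = 13.7 nmol/s.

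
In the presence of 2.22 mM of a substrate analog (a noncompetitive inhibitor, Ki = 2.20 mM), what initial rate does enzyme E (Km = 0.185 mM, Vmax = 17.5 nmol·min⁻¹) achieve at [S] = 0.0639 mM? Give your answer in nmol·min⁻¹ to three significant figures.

α = 1 + [I]/Ki = 1 + 2.22/2.20 = 2.009.
For a noncompetitive inhibitor, Vmax is reduced to Vmax/α while Km is unchanged: Km,app = 0.185 mM, Vmax,app = 8.71 nmol·min⁻¹.
v = Vmax,app·[S]/(Km,app + [S]) = 8.71 × 0.0639/(0.185 + 0.0639) = 2.24 nmol·min⁻¹.

2.24 nmol·min⁻¹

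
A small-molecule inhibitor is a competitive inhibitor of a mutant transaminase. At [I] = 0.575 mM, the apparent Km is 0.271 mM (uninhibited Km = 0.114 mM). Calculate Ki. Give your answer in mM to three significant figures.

Competitive: Km,app = α·Km with α = 1 + [I]/Ki.
α = Km,app/Km = 0.271/0.114 = 2.377.
Ki = [I]/(α − 1) = 0.575/1.377 = 0.418 mM.

0.418 mM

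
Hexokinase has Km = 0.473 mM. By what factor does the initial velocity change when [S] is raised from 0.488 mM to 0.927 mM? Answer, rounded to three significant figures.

Since Vmax cancels, v₂/v₁ = [S]₂(Km+[S]₁) / [S]₁(Km+[S]₂).
= 0.927×(0.473+0.488) / (0.488×(0.473+0.927)) = 0.8908/0.6832 = 1.30.

1.30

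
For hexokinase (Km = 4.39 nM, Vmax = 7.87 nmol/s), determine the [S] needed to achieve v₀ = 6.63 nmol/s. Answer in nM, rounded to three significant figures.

Rearranging v = Vmax[S]/(Km+[S]) gives [S] = Km·v/(Vmax − v).
[S] = 4.39 × 6.63 / (7.87 − 6.63) = 29.11/1.240 = 23.5 nM.

23.5 nM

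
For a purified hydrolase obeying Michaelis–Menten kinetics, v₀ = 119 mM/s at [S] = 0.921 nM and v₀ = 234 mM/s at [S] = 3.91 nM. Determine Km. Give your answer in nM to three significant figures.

1.66 nM

In reciprocal form, 1/v = (Km/Vmax)·(1/[S]) + 1/Vmax. The two points give (1/[S], 1/v) = (1.086, 0.008403) and (0.2558, 0.004274).
Slope = (0.008403 − 0.004274)/(1.086 − 0.2558) = 0.004976; intercept = 0.008403 − 0.004976×1.086 = 0.003001.
Vmax = 1/intercept = 333 mM/s; Km = slope × Vmax = 0.004976 × 333 = 1.66 nM.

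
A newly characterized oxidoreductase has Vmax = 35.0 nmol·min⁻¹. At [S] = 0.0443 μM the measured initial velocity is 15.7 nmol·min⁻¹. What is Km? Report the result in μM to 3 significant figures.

v/Vmax = 15.7/35.0 = 0.4486 = [S]/(Km+[S]).
So Km + [S] = [S]/0.4486 = 0.09876 μM, giving Km = 0.09876 − 0.0443 = 0.0545 μM.

0.0545 μM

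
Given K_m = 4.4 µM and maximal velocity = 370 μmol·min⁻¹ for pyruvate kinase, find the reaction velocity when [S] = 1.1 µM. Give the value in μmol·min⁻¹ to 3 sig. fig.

v = Vmax·[S]/(Km + [S]) = 370 × 1.1 / (4.4 + 1.1)
  = 407.0 / 5.500 = 74.0 μmol·min⁻¹.

74.0 μmol·min⁻¹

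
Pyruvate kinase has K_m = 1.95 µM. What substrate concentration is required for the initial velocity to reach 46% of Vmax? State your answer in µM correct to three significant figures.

1.66 µM

v/Vmax = [S]/(Km+[S]) = 0.46, so [S] = Km·0.46/(1 − 0.46) = 1.95 × 0.8519.
[S] = 1.66 µM.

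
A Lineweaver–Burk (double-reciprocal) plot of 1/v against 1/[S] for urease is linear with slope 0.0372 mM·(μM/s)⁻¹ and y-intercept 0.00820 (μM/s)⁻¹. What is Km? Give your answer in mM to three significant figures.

4.54 mM

y-intercept = 1/Vmax ⇒ Vmax = 122 μM/s; slope = Km/Vmax ⇒ Km = slope × Vmax.
Km = 0.0372 × 122 = 4.54 mM.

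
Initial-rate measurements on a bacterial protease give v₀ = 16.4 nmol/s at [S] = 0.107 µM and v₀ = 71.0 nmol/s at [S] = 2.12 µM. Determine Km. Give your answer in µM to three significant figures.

In reciprocal form, 1/v = (Km/Vmax)·(1/[S]) + 1/Vmax. The two points give (1/[S], 1/v) = (9.346, 0.06098) and (0.4717, 0.01408).
Slope = (0.06098 − 0.01408)/(9.346 − 0.4717) = 0.005284; intercept = 0.06098 − 0.005284×9.346 = 0.01159.
Vmax = 1/intercept = 86.3 nmol/s; Km = slope × Vmax = 0.005284 × 86.3 = 0.456 µM.

0.456 µM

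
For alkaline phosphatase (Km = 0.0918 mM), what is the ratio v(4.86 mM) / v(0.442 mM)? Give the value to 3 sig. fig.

The fractional saturations are [S]/(Km+[S]) = 0.442/0.5338 = 0.8280 and 4.86/4.952 = 0.9815.
v₂/v₁ is just their ratio: 0.9815/0.8280 = 1.19.

1.19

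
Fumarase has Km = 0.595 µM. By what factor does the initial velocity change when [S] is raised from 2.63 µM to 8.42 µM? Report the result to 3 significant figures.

1.15

Since Vmax cancels, v₂/v₁ = [S]₂(Km+[S]₁) / [S]₁(Km+[S]₂).
= 8.42×(0.595+2.63) / (2.63×(0.595+8.42)) = 27.15/23.71 = 1.15.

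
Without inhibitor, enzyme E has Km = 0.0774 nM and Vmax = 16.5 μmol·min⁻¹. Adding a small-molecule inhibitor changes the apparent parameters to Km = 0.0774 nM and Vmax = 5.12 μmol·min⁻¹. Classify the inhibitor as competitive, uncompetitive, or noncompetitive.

noncompetitive

Vmax decreases (16.5 → 5.12 μmol·min⁻¹) while Km is unchanged — pure noncompetitive inhibition.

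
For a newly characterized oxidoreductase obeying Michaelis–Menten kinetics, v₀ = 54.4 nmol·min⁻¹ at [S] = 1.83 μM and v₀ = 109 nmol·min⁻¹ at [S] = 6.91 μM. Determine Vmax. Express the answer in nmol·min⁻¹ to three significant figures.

171 nmol·min⁻¹

From v = Vmax[S]/(Km+[S]), each point gives Vmax = v(Km+[S])/[S].
Equating: 54.4(Km+1.83)/1.83 = 109(Km+6.91)/6.91.
29.73·Km + 54.4 = 15.77·Km + 109, so (29.73 − 15.77)·Km = 109 − 54.4.
Km = 54.60/13.95 = 3.91 μM; then Vmax = 54.4(3.91+1.83)/1.83 = 171 nmol·min⁻¹.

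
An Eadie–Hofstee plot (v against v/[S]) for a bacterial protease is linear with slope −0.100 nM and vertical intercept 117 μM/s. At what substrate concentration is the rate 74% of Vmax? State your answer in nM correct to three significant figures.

The Eadie–Hofstee slope gives Km = 0.100 nM (slope = −Km).
v/Vmax = [S]/(Km+[S]) = 0.74 ⇒ [S] = Km·0.74/(1−0.74) = 0.100 × 2.846 = 0.285 nM.

0.285 nM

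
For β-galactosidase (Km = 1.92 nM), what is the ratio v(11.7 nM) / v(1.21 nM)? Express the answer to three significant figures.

The fractional saturations are [S]/(Km+[S]) = 1.21/3.130 = 0.3866 and 11.7/13.62 = 0.8590.
v₂/v₁ is just their ratio: 0.8590/0.3866 = 2.22.

2.22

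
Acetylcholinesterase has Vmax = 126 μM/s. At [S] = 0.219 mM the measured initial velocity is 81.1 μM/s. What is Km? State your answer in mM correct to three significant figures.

From v = Vmax[S]/(Km+[S]), Km = [S](Vmax − v)/v.
Km = 0.219 × (126 − 81.1) / 81.1 = 9.833/81.1 = 0.121 mM.

0.121 mM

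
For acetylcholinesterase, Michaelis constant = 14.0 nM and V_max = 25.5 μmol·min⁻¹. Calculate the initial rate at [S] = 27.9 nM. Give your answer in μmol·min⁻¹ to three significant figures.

v = Vmax·[S]/(Km + [S]) = 25.5 × 27.9 / (14.0 + 27.9)
  = 711.4 / 41.90 = 17.0 μmol·min⁻¹.

17.0 μmol·min⁻¹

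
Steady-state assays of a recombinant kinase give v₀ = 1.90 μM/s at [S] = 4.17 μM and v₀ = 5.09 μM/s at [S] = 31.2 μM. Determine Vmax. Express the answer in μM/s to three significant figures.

From v = Vmax[S]/(Km+[S]), each point gives Vmax = v(Km+[S])/[S].
Equating: 1.90(Km+4.17)/4.17 = 5.09(Km+31.2)/31.2.
0.4556·Km + 1.90 = 0.1631·Km + 5.09, so (0.4556 − 0.1631)·Km = 5.09 − 1.90.
Km = 3.190/0.2925 = 10.9 μM; then Vmax = 1.90(10.9+4.17)/4.17 = 6.87 μM/s.

6.87 μM/s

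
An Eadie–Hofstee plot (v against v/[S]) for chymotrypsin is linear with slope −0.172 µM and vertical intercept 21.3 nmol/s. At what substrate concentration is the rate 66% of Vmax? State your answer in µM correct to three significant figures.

0.334 µM

The Eadie–Hofstee slope gives Km = 0.172 µM (slope = −Km).
v/Vmax = [S]/(Km+[S]) = 0.66 ⇒ [S] = Km·0.66/(1−0.66) = 0.172 × 1.941 = 0.334 µM.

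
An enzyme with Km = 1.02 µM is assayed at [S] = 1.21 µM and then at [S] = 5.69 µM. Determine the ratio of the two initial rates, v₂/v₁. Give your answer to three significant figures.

1.56

Since Vmax cancels, v₂/v₁ = [S]₂(Km+[S]₁) / [S]₁(Km+[S]₂).
= 5.69×(1.02+1.21) / (1.21×(1.02+5.69)) = 12.69/8.119 = 1.56.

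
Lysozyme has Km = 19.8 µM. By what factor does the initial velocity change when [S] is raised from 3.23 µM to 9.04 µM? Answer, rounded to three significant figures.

2.23

The fractional saturations are [S]/(Km+[S]) = 3.23/23.03 = 0.1403 and 9.04/28.84 = 0.3135.
v₂/v₁ is just their ratio: 0.3135/0.1403 = 2.23.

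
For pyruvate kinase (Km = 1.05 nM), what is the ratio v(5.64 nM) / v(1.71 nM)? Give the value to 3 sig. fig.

1.36

The fractional saturations are [S]/(Km+[S]) = 1.71/2.760 = 0.6196 and 5.64/6.690 = 0.8430.
v₂/v₁ is just their ratio: 0.8430/0.6196 = 1.36.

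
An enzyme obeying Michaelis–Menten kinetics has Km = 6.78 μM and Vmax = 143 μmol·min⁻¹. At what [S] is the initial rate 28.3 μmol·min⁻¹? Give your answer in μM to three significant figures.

1.67 μM

The required fractional saturation is v/Vmax = 28.3/143 = 0.1979.
Then [S]/(Km+[S]) = 0.1979 ⇒ [S] = 6.78 × 0.1979/(1 − 0.1979) = 1.67 μM.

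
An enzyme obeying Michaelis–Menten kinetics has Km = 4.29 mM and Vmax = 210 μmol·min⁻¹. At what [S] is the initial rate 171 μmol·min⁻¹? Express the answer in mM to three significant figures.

18.8 mM

The required fractional saturation is v/Vmax = 171/210 = 0.8143.
Then [S]/(Km+[S]) = 0.8143 ⇒ [S] = 4.29 × 0.8143/(1 − 0.8143) = 18.8 mM.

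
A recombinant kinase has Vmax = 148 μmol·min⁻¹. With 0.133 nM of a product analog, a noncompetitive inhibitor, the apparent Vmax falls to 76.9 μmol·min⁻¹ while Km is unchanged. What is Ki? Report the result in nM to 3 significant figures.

Noncompetitive: Vmax,app = Vmax/α with α = 1 + [I]/Ki.
α = Vmax/Vmax,app = 148/76.9 = 1.925.
Since α = 1 + [I]/Ki, [I]/Ki = 1.925 − 1 = 0.9246 and Ki = 0.133/0.9246 = 0.144 nM.

0.144 nM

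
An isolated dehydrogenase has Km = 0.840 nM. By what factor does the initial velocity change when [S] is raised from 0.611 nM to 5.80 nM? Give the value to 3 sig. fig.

The fractional saturations are [S]/(Km+[S]) = 0.611/1.451 = 0.4211 and 5.80/6.640 = 0.8735.
v₂/v₁ is just their ratio: 0.8735/0.4211 = 2.07.

2.07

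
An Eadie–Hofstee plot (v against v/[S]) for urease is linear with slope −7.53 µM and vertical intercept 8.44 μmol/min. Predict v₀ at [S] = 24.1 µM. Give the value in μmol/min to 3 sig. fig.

In the Eadie–Hofstee form v = Vmax − Km·(v/[S]), the slope is −Km and the intercept is Vmax, so Km = 7.53 µM and Vmax = 8.44 μmol/min.
v = 8.44 × 24.1/(7.53 + 24.1) = 6.43 μmol/min.

6.43 μmol/min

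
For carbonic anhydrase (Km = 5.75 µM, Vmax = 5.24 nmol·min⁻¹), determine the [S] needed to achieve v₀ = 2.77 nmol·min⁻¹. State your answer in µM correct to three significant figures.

The required fractional saturation is v/Vmax = 2.77/5.24 = 0.5286.
Then [S]/(Km+[S]) = 0.5286 ⇒ [S] = 5.75 × 0.5286/(1 − 0.5286) = 6.45 µM.

6.45 µM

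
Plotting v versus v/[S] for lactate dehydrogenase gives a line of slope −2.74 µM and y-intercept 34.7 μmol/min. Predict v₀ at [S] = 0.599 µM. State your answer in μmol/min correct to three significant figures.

6.23 μmol/min

In the Eadie–Hofstee form v = Vmax − Km·(v/[S]), the slope is −Km and the intercept is Vmax, so Km = 2.74 µM and Vmax = 34.7 μmol/min.
v = 34.7 × 0.599/(2.74 + 0.599) = 6.23 μmol/min.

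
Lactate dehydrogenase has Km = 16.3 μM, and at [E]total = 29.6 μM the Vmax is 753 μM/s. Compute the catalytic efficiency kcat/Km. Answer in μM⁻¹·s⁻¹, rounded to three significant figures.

1.56 μM⁻¹·s⁻¹

kcat = Vmax/[E]total = 753/29.6 = 25.4 s⁻¹.
kcat/Km = 25.4/16.3 = 1.56 μM⁻¹·s⁻¹.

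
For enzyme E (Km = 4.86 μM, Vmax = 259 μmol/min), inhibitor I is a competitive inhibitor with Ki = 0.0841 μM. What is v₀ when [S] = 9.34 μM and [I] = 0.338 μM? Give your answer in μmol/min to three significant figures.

71.7 μmol/min

α = 1 + [I]/Ki = 1 + 0.338/0.0841 = 5.019.
For a competitive inhibitor, Vmax is unchanged and the apparent Km becomes α·Km: Km,app = 24.4 μM, Vmax,app = 259 μmol/min.
v = Vmax,app·[S]/(Km,app + [S]) = 259 × 9.34/(24.4 + 9.34) = 71.7 μmol/min.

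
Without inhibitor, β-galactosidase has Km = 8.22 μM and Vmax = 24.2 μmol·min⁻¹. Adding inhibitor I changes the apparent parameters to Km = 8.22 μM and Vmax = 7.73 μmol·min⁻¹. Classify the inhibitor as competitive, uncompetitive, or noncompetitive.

noncompetitive

Vmax decreases (24.2 → 7.73 μmol·min⁻¹) while Km is unchanged — pure noncompetitive inhibition.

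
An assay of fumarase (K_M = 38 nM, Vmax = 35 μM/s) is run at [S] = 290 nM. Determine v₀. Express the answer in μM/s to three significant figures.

v = Vmax·[S]/(Km + [S]) = 35 × 290 / (38 + 290)
  = 10150 / 328.0 = 30.9 μM/s.

30.9 μM/s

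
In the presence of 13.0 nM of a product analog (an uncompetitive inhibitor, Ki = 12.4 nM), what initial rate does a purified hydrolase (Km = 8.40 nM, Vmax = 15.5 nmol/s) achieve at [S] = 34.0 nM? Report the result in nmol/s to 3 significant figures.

6.75 nmol/s

α = 1 + [I]/Ki = 1 + 13.0/12.4 = 2.048.
For an uncompetitive inhibitor, both parameters are divided by α, giving Vmax/α and Km/α: Km,app = 4.10 nM, Vmax,app = 7.57 nmol/s.
v = Vmax,app·[S]/(Km,app + [S]) = 7.57 × 34.0/(4.10 + 34.0) = 6.75 nmol/s.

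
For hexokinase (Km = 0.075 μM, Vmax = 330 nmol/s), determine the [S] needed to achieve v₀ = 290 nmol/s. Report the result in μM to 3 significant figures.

0.544 μM

Rearranging v = Vmax[S]/(Km+[S]) gives [S] = Km·v/(Vmax − v).
[S] = 0.075 × 290 / (330 − 290) = 21.75/40.00 = 0.544 μM.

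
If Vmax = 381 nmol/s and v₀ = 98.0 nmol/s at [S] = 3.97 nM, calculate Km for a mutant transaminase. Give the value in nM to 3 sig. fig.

v/Vmax = 98.0/381 = 0.2572 = [S]/(Km+[S]).
So Km + [S] = [S]/0.2572 = 15.43 nM, giving Km = 15.43 − 3.97 = 11.5 nM.

11.5 nM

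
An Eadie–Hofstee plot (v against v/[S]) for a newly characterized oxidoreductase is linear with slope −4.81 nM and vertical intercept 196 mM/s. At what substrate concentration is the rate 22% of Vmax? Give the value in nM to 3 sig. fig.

The Eadie–Hofstee slope gives Km = 4.81 nM (slope = −Km).
v/Vmax = [S]/(Km+[S]) = 0.22 ⇒ [S] = Km·0.22/(1−0.22) = 4.81 × 0.2821 = 1.36 nM.

1.36 nM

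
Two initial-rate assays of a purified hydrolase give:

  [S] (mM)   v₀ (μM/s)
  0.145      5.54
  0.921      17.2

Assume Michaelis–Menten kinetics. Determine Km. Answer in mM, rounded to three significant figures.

0.597 mM

In reciprocal form, 1/v = (Km/Vmax)·(1/[S]) + 1/Vmax. The two points give (1/[S], 1/v) = (6.897, 0.1805) and (1.086, 0.05814).
Slope = (0.1805 − 0.05814)/(6.897 − 1.086) = 0.02106; intercept = 0.1805 − 0.02106×6.897 = 0.03527.
Vmax = 1/intercept = 28.3 μM/s; Km = slope × Vmax = 0.02106 × 28.3 = 0.597 mM.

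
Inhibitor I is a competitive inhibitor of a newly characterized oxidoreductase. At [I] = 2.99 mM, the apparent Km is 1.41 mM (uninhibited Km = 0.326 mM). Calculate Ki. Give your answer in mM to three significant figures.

Competitive: Km,app = α·Km with α = 1 + [I]/Ki.
α = Km,app/Km = 1.41/0.326 = 4.325.
Since α = 1 + [I]/Ki, [I]/Ki = 4.325 − 1 = 3.325 and Ki = 2.99/3.325 = 0.899 mM.

0.899 mM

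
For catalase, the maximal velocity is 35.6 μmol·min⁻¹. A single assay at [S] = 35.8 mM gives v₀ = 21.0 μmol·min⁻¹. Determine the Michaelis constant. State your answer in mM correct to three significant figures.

24.9 mM

From v = Vmax[S]/(Km+[S]), Km = [S](Vmax − v)/v.
Km = 35.8 × (35.6 − 21.0) / 21.0 = 522.7/21.0 = 24.9 mM.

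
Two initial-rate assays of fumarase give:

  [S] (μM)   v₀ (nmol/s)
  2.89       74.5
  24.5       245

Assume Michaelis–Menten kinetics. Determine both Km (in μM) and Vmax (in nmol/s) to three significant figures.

Km = 10.8 μM; Vmax = 353 nmol/s

In reciprocal form, 1/v = (Km/Vmax)·(1/[S]) + 1/Vmax. The two points give (1/[S], 1/v) = (0.3460, 0.01342) and (0.04082, 0.004082).
Slope = (0.01342 − 0.004082)/(0.3460 − 0.04082) = 0.03061; intercept = 0.01342 − 0.03061×0.3460 = 0.002832.
Vmax = 1/intercept = 353 nmol/s; Km = slope × Vmax = 0.03061 × 353 = 10.8 μM.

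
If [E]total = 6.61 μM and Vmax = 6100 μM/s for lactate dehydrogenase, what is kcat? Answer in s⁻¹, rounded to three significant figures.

923 s⁻¹

kcat = Vmax/[E]total = 6100 μM/s / 6.61 μM = 923 s⁻¹.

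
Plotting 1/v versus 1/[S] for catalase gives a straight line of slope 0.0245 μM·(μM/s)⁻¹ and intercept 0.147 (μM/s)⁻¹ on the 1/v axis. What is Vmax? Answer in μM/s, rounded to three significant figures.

The y-intercept of a Lineweaver–Burk plot equals 1/Vmax, so Vmax = 1/0.147 = 6.80 μM/s.

6.80 μM/s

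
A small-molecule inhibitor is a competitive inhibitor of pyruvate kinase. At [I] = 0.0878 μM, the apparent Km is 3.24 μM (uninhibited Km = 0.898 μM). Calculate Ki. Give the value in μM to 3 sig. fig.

Competitive: Km,app = α·Km with α = 1 + [I]/Ki.
α = Km,app/Km = 3.24/0.898 = 3.608.
Since α = 1 + [I]/Ki, [I]/Ki = 3.608 − 1 = 2.608 and Ki = 0.0878/2.608 = 0.0337 μM.

0.0337 μM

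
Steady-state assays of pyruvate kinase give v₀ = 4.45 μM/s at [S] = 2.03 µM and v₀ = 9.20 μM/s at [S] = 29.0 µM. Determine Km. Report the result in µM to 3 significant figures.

In reciprocal form, 1/v = (Km/Vmax)·(1/[S]) + 1/Vmax. The two points give (1/[S], 1/v) = (0.4926, 0.2247) and (0.03448, 0.1087).
Slope = (0.2247 − 0.1087)/(0.4926 − 0.03448) = 0.2533; intercept = 0.2247 − 0.2533×0.4926 = 0.09996.
Vmax = 1/intercept = 10.0 μM/s; Km = slope × Vmax = 0.2533 × 10.0 = 2.53 µM.

2.53 µM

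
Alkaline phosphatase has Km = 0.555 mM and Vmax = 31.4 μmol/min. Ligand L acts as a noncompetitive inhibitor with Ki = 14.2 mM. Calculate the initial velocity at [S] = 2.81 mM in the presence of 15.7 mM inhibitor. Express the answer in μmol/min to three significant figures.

12.5 μmol/min

With α = 1 + [I]/Ki = 1 + 15.7/14.2 = 2.106, the noncompetitive rate law is v = (Vmax/α)·[S] / (Km + [S]).
v = (31.4/2.106)×2.81 / (0.555 + 2.81) = 41.90/3.365 = 12.5 μmol/min.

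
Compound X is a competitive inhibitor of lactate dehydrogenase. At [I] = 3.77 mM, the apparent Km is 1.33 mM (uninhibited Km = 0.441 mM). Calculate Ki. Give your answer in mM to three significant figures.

Competitive: Km,app = α·Km with α = 1 + [I]/Ki.
α = Km,app/Km = 1.33/0.441 = 3.016.
Ki = [I]/(α − 1) = 3.77/2.016 = 1.87 mM.

1.87 mM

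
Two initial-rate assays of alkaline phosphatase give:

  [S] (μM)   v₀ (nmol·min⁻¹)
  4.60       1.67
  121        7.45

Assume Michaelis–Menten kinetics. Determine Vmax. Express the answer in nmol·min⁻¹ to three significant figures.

From v = Vmax[S]/(Km+[S]), each point gives Vmax = v(Km+[S])/[S].
Equating: 1.67(Km+4.60)/4.60 = 7.45(Km+121)/121.
0.3630·Km + 1.67 = 0.06157·Km + 7.45, so (0.3630 − 0.06157)·Km = 7.45 − 1.67.
Km = 5.780/0.3015 = 19.2 μM; then Vmax = 1.67(19.2+4.60)/4.60 = 8.63 nmol·min⁻¹.

8.63 nmol·min⁻¹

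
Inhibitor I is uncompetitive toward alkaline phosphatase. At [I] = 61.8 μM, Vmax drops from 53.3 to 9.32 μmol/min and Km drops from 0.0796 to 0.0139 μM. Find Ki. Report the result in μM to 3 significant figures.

13.1 μM

Uncompetitive: Vmax,app = Vmax/α (and Km,app = Km/α) with α = 1 + [I]/Ki.
α = Vmax/Vmax,app = 53.3/9.32 = 5.719.
Ki = [I]/(α − 1) = 61.8/4.719 = 13.1 μM.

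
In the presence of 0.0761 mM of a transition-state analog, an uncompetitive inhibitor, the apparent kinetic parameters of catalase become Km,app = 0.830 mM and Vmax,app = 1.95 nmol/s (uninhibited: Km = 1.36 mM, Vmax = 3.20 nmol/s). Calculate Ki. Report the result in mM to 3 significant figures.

Uncompetitive: Vmax,app = Vmax/α (and Km,app = Km/α) with α = 1 + [I]/Ki.
α = Vmax/Vmax,app = 3.20/1.95 = 1.641.
Since α = 1 + [I]/Ki, [I]/Ki = 1.641 − 1 = 0.6410 and Ki = 0.0761/0.6410 = 0.119 mM.

0.119 mM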